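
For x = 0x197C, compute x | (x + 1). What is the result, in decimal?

6525

x = 1100101111100 = 6524
x + 1 = 1100101111101
OR    = 1100101111101 = 6525
(x | (x + 1) sets the lowest cleared bit.)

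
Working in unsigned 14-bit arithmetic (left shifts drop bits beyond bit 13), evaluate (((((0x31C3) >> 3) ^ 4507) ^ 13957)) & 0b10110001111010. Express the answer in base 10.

8226

0x31C3 = 11000111000011
→ >> 3 → 00011000111000 = 1592
4507 = 01000110011011
→ ^ → 01011110100011 = 6051
13957 = 11011010000101
→ ^ → 10000100100110 = 8486
0b10110001111010 = 10110001111010
→ & → 10000000100010 = 8226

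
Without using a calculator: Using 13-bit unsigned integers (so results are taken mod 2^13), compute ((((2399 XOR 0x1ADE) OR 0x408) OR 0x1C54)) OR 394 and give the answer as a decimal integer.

2399 = 0100101011111
0x1ADE = 1101011011110
→ XOR → 1001110000001 = 4993
0x408 = 0010000001000
→ OR → 1011110001001 = 6025
0x1C54 = 1110001010100
→ OR → 1111111011101 = 8157
394 = 0000110001010
→ OR → 1111111011111 = 8159

8159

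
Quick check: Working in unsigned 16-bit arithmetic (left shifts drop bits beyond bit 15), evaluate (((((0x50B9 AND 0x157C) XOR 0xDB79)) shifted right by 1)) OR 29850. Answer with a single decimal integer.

30138

0x50B9 = 0101000010111001
0x157C = 0001010101111100
→ AND → 0001000000111000 = 4152
0xDB79 = 1101101101111001
→ XOR → 1100101101000001 = 52033
→ shifted right by 1 → 0110010110100000 = 26016
29850 = 0111010010011010
→ OR → 0111010110111010 = 30138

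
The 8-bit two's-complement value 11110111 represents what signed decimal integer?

pattern = 11110111 (MSB is 1 ⇒ negative)
Invert: 00001000, add 1 → 00001001 = 9, so the value is -9.
(Equivalently: 247 - 2^8 = 247 - 256 = -9.)

-9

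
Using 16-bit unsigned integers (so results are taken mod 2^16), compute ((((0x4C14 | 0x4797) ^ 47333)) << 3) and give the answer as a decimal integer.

48016

0x4C14 = 0100110000010100
0x4797 = 0100011110010111
→ | → 0100111110010111 = 20375
47333 = 1011100011100101
→ ^ → 1111011101110010 = 63346
→ << 3 (mod 2^16) → 1011101110010000 = 48016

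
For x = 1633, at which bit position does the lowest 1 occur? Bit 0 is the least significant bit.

1633 = 11001100001
Trailing zeros: 0, so the lowest set bit is bit 0 (value 1).

0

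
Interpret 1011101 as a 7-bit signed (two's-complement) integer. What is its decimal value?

-35

pattern = 1011101 (MSB is 1 ⇒ negative)
Invert: 0100010, add 1 → 0100011 = 35, so the value is -35.
(Equivalently: 93 - 2^7 = 93 - 128 = -35.)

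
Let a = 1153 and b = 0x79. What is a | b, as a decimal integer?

1153 = 10010000001
0x79 = 00001111001
 OR → 10011111001 = 1273

1273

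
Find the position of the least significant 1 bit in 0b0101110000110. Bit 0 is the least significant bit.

1

0b0101110000110 = 101110000110
Trailing zeros: 1, so the lowest set bit is bit 1 (value 2).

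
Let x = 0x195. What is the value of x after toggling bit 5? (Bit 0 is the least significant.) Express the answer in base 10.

x = 0110010101
bit 5 is currently 0; toggle it via x ^ (1 << 5) = x ^ 32
→ 0110110101 = 437

437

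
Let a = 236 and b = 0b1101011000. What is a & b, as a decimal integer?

236 = 0011101100
b = 1101011000
AND → 0001001000 = 72

72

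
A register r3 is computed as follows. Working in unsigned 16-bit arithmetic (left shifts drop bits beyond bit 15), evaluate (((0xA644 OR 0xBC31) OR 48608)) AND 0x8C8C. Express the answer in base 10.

35972

0xA644 = 1010011001000100
0xBC31 = 1011110000110001
→ OR → 1011111001110101 = 48757
48608 = 1011110111100000
→ OR → 1011111111110101 = 49141
0x8C8C = 1000110010001100
→ AND → 1000110010000100 = 35972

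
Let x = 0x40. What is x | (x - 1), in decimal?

127

x = 1000000 = 64
x - 1 = 0111111
OR    = 1111111 = 127
(x | (x - 1) sets all bits below the lowest set bit.)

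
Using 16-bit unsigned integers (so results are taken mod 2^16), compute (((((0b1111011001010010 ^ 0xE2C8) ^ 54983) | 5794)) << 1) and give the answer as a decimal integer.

0b1111011001010010 = 1111011001010010
0xE2C8 = 1110001011001000
→ ^ → 0001010010011010 = 5274
54983 = 1101011011000111
→ ^ → 1100001001011101 = 49757
5794 = 0001011010100010
→ | → 1101011011111111 = 55039
→ << 1 (mod 2^16) → 1010110111111110 = 44542

44542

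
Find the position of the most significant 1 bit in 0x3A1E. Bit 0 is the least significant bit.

0x3A1E = 11101000011110
The topmost 1 is at position 13 (since 2^13 = 8192 ≤ 14878 < 16384).

13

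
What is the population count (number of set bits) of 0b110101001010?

n = 110101001010
Count the 1s: 1 + 1 + 1 + 1 + 1 + 1 = 6

6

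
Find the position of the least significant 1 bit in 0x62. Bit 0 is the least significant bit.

0x62 = 1100010
Trailing zeros: 1, so the lowest set bit is bit 1 (value 2).

1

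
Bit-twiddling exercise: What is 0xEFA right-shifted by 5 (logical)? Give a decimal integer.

119

0xEFA = 111011111010
shift right by 5 → 000001110111 = 119
(equivalently, floor(3834 / 32))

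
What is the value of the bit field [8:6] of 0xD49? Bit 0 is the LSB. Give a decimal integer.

v = 110101001001
Shift right by 6: 110101
Mask low 3 bits: 101 = 5

5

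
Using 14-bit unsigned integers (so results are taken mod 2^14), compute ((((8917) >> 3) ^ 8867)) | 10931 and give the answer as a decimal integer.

12027

8917 = 10001011010101
→ >> 3 → 00010001011010 = 1114
8867 = 10001010100011
→ ^ → 10011011111001 = 9977
10931 = 10101010110011
→ | → 10111011111011 = 12027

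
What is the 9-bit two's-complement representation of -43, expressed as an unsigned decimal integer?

43 in 9 bits: 000101011
Invert: 111010100
Add 1:  111010101 = 469
(Check: 2^9 - 43 = 512 - 43 = 469.)

469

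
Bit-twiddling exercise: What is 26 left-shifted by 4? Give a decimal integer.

26 = 000011010
shift left by 4 → 110100000 = 416
(equivalently, 26 × 2^4 = 26 × 16)

416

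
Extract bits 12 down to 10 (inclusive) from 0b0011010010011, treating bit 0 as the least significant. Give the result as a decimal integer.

1

v = 0011010010011
Shift right by 10: 001
Mask low 3 bits: 001 = 1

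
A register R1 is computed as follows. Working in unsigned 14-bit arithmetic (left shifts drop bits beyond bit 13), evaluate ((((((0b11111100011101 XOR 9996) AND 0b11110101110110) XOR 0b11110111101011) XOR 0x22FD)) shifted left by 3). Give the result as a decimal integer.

14384

0b11111100011101 = 11111100011101
9996 = 10011100001100
→ XOR → 01100000010001 = 6161
0b11110101110110 = 11110101110110
→ AND → 01100000010000 = 6160
0b11110111101011 = 11110111101011
→ XOR → 10010111111011 = 9723
0x22FD = 10001011111101
→ XOR → 00011100000110 = 1798
→ shifted left by 3 (mod 2^14) → 11100000110000 = 14384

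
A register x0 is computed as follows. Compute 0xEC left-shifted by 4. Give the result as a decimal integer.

0xEC = 000011101100
shift left by 4 → 111011000000 = 3776
(equivalently, 236 × 2^4 = 236 × 16)

3776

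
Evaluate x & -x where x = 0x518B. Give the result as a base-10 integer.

x = 101000110001011 = 20875
-x (two's complement) = …010111001110101
AND   = 000000000000001 = 1
(x & -x isolates the lowest set bit of x.)

1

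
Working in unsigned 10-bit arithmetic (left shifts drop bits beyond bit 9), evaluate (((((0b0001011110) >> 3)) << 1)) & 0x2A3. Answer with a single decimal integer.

0b0001011110 = 0001011110
→ >> 3 → 0000001011 = 11
→ << 1 (mod 2^10) → 0000010110 = 22
0x2A3 = 1010100011
→ & → 0000000010 = 2

2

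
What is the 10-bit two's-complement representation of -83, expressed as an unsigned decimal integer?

83 in 10 bits: 0001010011
Invert: 1110101100
Add 1:  1110101101 = 941
(Check: 2^10 - 83 = 1024 - 83 = 941.)

941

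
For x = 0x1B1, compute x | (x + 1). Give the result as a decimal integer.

435

x = 110110001 = 433
x + 1 = 110110010
OR    = 110110011 = 435
(x | (x + 1) sets the lowest cleared bit.)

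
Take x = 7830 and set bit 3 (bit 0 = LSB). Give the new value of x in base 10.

x = 1111010010110
bit 3 is currently 0; set it via x | (1 << 3) = x | 8
→ 1111010011110 = 7838

7838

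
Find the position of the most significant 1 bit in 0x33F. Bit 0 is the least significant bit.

0x33F = 1100111111
The topmost 1 is at position 9 (since 2^9 = 512 ≤ 831 < 1024).

9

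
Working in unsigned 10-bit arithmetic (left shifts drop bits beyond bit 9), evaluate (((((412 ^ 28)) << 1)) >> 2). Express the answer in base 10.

412 = 0110011100
28 = 0000011100
→ ^ → 0110000000 = 384
→ << 1 (mod 2^10) → 1100000000 = 768
→ >> 2 → 0011000000 = 192

192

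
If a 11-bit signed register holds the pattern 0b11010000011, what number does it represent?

pattern = 11010000011 (MSB is 1 ⇒ negative)
Invert: 00101111100, add 1 → 00101111101 = 381, so the value is -381.
(Equivalently: 1667 - 2^11 = 1667 - 2048 = -381.)

-381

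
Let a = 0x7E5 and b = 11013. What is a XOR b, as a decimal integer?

0x7E5 = 00011111100101
11013 = 10101100000101
XOR → 10110011100000 = 11488

11488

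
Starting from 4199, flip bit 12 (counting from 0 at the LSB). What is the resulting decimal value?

103

x = 01000001100111
bit 12 is currently 1; toggle it via x ^ (1 << 12) = x ^ 4096
→ 00000001100111 = 103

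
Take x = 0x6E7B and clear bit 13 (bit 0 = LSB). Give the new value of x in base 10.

20091

x = 0110111001111011
bit 13 is currently 1; clear it via x & ~(1 << 13) = x & ~8192
→ 0100111001111011 = 20091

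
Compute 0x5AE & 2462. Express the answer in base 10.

0x5AE = 010110101110
2462 = 100110011110
AND → 000110001110 = 398

398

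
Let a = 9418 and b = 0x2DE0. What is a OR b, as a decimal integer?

9418 = 10010011001010
0x2DE0 = 10110111100000
 OR → 10110111101010 = 11754

11754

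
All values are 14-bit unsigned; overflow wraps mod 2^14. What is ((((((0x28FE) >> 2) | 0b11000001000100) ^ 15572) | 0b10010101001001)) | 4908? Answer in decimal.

0x28FE = 10100011111110
→ >> 2 → 00101000111111 = 2623
0b11000001000100 = 11000001000100
→ | → 11101001111111 = 14975
15572 = 11110011010100
→ ^ → 00011010101011 = 1707
0b10010101001001 = 10010101001001
→ | → 10011111101011 = 10219
4908 = 01001100101100
→ | → 11011111101111 = 14319

14319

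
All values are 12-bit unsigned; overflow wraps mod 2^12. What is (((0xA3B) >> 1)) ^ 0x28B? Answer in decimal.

1942

0xA3B = 101000111011
→ >> 1 → 010100011101 = 1309
0x28B = 001010001011
→ ^ → 011110010110 = 1942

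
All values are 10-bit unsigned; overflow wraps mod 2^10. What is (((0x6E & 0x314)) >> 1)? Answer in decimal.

2

0x6E = 0001101110
0x314 = 1100010100
→ & → 0000000100 = 4
→ >> 1 → 0000000010 = 2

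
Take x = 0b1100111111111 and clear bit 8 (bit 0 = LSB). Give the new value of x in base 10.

x = 1100111111111
bit 8 is currently 1; clear it via x & ~(1 << 8) = x & ~256
→ 1100011111111 = 6399

6399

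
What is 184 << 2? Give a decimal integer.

736

184 = 0010111000
shift left by 2 → 1011100000 = 736
(equivalently, 184 × 2^2 = 184 × 4)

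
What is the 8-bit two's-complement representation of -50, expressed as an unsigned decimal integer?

206

50 in 8 bits: 00110010
Invert: 11001101
Add 1:  11001110 = 206
(Check: 2^8 - 50 = 256 - 50 = 206.)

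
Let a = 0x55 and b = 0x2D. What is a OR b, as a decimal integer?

0x55 = 1010101
0x2D = 0101101
 OR → 1111101 = 125

125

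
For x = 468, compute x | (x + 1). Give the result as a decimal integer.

469

x = 111010100 = 468
x + 1 = 111010101
OR    = 111010101 = 469
(x | (x + 1) sets the lowest cleared bit.)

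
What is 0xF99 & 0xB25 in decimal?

0xF99 = 111110011001
0xB25 = 101100100101
AND → 101100000001 = 2817

2817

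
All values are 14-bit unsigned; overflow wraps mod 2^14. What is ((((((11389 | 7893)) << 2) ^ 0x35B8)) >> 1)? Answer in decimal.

1830

11389 = 10110001111101
7893 = 01111011010101
→ | → 11111011111101 = 16125
→ << 2 (mod 2^14) → 11101111110100 = 15348
0x35B8 = 11010110111000
→ ^ → 00111001001100 = 3660
→ >> 1 → 00011100100110 = 1830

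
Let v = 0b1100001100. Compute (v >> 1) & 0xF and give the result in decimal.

v = 1100001100
Shift right by 1: 110000110
Mask low 4 bits: 0110 = 6

6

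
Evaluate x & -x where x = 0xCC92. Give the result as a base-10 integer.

x = 1100110010010010 = 52370
-x (two's complement) = …0011001101101110
AND   = 0000000000000010 = 2
(x & -x isolates the lowest set bit of x.)

2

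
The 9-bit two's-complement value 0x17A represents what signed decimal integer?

pattern = 101111010 (MSB is 1 ⇒ negative)
Invert: 010000101, add 1 → 010000110 = 134, so the value is -134.
(Equivalently: 378 - 2^9 = 378 - 512 = -134.)

-134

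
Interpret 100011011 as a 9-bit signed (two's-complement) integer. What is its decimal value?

pattern = 100011011 (MSB is 1 ⇒ negative)
Invert: 011100100, add 1 → 011100101 = 229, so the value is -229.
(Equivalently: 283 - 2^9 = 283 - 512 = -229.)

-229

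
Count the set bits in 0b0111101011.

n = 111101011
Count the 1s: 1 + 1 + 1 + 1 + 1 + 1 + 1 = 7

7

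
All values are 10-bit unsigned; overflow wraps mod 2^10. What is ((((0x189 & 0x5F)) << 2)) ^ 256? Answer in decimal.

292

0x189 = 0110001001
0x5F = 0001011111
→ & → 0000001001 = 9
→ << 2 (mod 2^10) → 0000100100 = 36
256 = 0100000000
→ ^ → 0100100100 = 292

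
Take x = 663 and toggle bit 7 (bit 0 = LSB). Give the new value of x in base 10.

535

x = 001010010111
bit 7 is currently 1; toggle it via x ^ (1 << 7) = x ^ 128
→ 001000010111 = 535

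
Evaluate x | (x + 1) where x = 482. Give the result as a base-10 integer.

483

x = 111100010 = 482
x + 1 = 111100011
OR    = 111100011 = 483
(x | (x + 1) sets the lowest cleared bit.)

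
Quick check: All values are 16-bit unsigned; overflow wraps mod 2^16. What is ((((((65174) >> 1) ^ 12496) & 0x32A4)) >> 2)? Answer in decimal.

160

65174 = 1111111010010110
→ >> 1 → 0111111101001011 = 32587
12496 = 0011000011010000
→ ^ → 0100111110011011 = 20379
0x32A4 = 0011001010100100
→ & → 0000001010000000 = 640
→ >> 2 → 0000000010100000 = 160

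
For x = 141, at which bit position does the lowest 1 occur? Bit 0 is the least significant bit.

0

141 = 10001101
Trailing zeros: 0, so the lowest set bit is bit 0 (value 1).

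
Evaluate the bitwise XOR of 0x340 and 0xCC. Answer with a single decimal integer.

0x340 = 1101000000
0xCC = 0011001100
XOR → 1110001100 = 908

908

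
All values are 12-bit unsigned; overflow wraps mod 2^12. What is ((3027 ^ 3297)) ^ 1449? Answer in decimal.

3027 = 101111010011
3297 = 110011100001
→ ^ → 011100110010 = 1842
1449 = 010110101001
→ ^ → 001010011011 = 667

667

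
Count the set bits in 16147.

16147 = 11111100010011
Count the 1s: 1 + 1 + 1 + 1 + 1 + 1 + 1 + 1 + 1 = 9

9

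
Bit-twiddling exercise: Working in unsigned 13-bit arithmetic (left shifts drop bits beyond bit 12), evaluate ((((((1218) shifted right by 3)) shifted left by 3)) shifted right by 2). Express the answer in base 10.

1218 = 0010011000010
→ shifted right by 3 → 0000010011000 = 152
→ shifted left by 3 (mod 2^13) → 0010011000000 = 1216
→ shifted right by 2 → 0000100110000 = 304

304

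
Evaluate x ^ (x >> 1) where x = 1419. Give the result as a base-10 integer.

x = 10110001011 = 1419
x>>1 = 01011000101
XOR  = 11101001110 = 1870
(x ^ (x >> 1) gives the standard binary-reflected Gray code of x.)

1870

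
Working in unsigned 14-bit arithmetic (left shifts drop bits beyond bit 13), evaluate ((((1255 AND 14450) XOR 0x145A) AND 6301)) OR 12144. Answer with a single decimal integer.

16248

1255 = 00010011100111
14450 = 11100001110010
→ AND → 00000001100010 = 98
0x145A = 01010001011010
→ XOR → 01010000111000 = 5176
6301 = 01100010011101
→ AND → 01000000011000 = 4120
12144 = 10111101110000
→ OR → 11111101111000 = 16248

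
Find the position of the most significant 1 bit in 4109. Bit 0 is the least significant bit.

4109 = 1000000001101
The topmost 1 is at position 12 (since 2^12 = 4096 ≤ 4109 < 8192).

12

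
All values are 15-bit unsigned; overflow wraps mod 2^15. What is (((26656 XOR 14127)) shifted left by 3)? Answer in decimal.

30840

26656 = 110100000100000
14127 = 011011100101111
→ XOR → 101111100001111 = 24335
→ shifted left by 3 (mod 2^15) → 111100001111000 = 30840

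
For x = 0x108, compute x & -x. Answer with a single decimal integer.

8

x = 100001000 = 264
-x (two's complement) = …011111000
AND   = 000001000 = 8
(x & -x isolates the lowest set bit of x.)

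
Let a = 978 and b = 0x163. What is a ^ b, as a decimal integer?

978 = 1111010010
0x163 = 0101100011
XOR → 1010110001 = 689

689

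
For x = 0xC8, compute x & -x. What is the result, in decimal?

x = 11001000 = 200
-x (two's complement) = …00111000
AND   = 00001000 = 8
(x & -x isolates the lowest set bit of x.)

8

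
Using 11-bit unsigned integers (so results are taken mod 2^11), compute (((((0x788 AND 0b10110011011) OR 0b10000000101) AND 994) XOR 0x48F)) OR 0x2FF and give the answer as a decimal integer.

2047

0x788 = 11110001000
0b10110011011 = 10110011011
→ AND → 10110001000 = 1416
0b10000000101 = 10000000101
→ OR → 10110001101 = 1421
994 = 01111100010
→ AND → 00110000000 = 384
0x48F = 10010001111
→ XOR → 10100001111 = 1295
0x2FF = 01011111111
→ OR → 11111111111 = 2047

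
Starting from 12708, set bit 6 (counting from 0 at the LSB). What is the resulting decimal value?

x = 11000110100100
bit 6 is currently 0; set it via x | (1 << 6) = x | 64
→ 11000111100100 = 12772

12772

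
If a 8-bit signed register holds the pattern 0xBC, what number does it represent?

-68

pattern = 10111100 (MSB is 1 ⇒ negative)
Invert: 01000011, add 1 → 01000100 = 68, so the value is -68.
(Equivalently: 188 - 2^8 = 188 - 256 = -68.)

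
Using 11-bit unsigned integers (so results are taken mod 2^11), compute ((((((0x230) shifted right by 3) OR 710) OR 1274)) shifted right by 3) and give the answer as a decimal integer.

0x230 = 01000110000
→ shifted right by 3 → 00001000110 = 70
710 = 01011000110
→ OR → 01011000110 = 710
1274 = 10011111010
→ OR → 11011111110 = 1790
→ shifted right by 3 → 00011011111 = 223

223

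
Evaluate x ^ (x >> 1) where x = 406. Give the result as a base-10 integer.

x = 110010110 = 406
x>>1 = 011001011
XOR  = 101011101 = 349
(x ^ (x >> 1) gives the standard binary-reflected Gray code of x.)

349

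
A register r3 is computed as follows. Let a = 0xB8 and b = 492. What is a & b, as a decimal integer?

168

0xB8 = 010111000
492 = 111101100
AND → 010101000 = 168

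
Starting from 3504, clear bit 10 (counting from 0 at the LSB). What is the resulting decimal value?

x = 110110110000
bit 10 is currently 1; clear it via x & ~(1 << 10) = x & ~1024
→ 100110110000 = 2480

2480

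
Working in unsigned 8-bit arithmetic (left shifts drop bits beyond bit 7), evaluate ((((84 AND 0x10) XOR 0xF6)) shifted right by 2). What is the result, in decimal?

57

84 = 01010100
0x10 = 00010000
→ AND → 00010000 = 16
0xF6 = 11110110
→ XOR → 11100110 = 230
→ shifted right by 2 → 00111001 = 57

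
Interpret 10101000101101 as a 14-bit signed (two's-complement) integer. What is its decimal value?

-5587

pattern = 10101000101101 (MSB is 1 ⇒ negative)
Invert: 01010111010010, add 1 → 01010111010011 = 5587, so the value is -5587.
(Equivalently: 10797 - 2^14 = 10797 - 16384 = -5587.)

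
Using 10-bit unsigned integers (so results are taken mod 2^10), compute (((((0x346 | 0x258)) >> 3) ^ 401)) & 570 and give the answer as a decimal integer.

58

0x346 = 1101000110
0x258 = 1001011000
→ | → 1101011110 = 862
→ >> 3 → 0001101011 = 107
401 = 0110010001
→ ^ → 0111111010 = 506
570 = 1000111010
→ & → 0000111010 = 58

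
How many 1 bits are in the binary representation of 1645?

7

1645 = 11001101101
Count the 1s: 1 + 1 + 1 + 1 + 1 + 1 + 1 = 7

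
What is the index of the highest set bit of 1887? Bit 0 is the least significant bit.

1887 = 11101011111
The topmost 1 is at position 10 (since 2^10 = 1024 ≤ 1887 < 2048).

10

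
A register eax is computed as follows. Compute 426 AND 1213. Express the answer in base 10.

168

426 = 00110101010
1213 = 10010111101
AND → 00010101000 = 168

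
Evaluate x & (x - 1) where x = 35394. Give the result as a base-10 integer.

35392

x = 1000101001000010 = 35394
x - 1 = 1000101001000001
AND   = 1000101001000000 = 35392
(x & (x - 1) clears the lowest set bit of x.)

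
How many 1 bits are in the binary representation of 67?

67 = 1000011
Count the 1s: 1 + 1 + 1 = 3

3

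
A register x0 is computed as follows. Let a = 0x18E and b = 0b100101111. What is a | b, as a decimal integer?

0x18E = 110001110
b = 100101111
 OR → 110101111 = 431

431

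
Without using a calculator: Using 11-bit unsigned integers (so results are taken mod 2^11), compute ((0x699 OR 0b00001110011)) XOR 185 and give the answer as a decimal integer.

0x699 = 11010011001
0b00001110011 = 00001110011
→ OR → 11011111011 = 1787
185 = 00010111001
→ XOR → 11001000010 = 1602

1602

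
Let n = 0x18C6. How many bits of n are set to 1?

6

0x18C6 = 1100011000110
Count the 1s: 1 + 1 + 1 + 1 + 1 + 1 = 6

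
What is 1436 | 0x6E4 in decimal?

2044

1436 = 10110011100
0x6E4 = 11011100100
 OR → 11111111100 = 2044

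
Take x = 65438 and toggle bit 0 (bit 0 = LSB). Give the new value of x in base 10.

65439

x = 1111111110011110
bit 0 is currently 0; toggle it via x ^ (1 << 0) = x ^ 1
→ 1111111110011111 = 65439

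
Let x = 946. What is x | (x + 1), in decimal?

x = 1110110010 = 946
x + 1 = 1110110011
OR    = 1110110011 = 947
(x | (x + 1) sets the lowest cleared bit.)

947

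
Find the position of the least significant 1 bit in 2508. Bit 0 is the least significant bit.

2508 = 100111001100
Trailing zeros: 2, so the lowest set bit is bit 2 (value 4).

2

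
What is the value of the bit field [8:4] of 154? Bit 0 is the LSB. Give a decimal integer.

9

v = 010011010
Shift right by 4: 01001
Mask low 5 bits: 01001 = 9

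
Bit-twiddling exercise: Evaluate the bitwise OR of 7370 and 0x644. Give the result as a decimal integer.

7886

7370 = 1110011001010
0x644 = 0011001000100
 OR → 1111011001110 = 7886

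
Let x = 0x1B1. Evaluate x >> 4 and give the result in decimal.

27

0x1B1 = 110110001
shift right by 4 → 000011011 = 27
(equivalently, floor(433 / 16))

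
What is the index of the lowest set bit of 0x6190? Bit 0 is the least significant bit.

4

0x6190 = 110000110010000
Trailing zeros: 4, so the lowest set bit is bit 4 (value 16).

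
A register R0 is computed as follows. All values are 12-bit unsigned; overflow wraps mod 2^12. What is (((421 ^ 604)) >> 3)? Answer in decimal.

127

421 = 000110100101
604 = 001001011100
→ ^ → 001111111001 = 1017
→ >> 3 → 000001111111 = 127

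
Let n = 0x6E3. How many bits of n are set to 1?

0x6E3 = 11011100011
Count the 1s: 1 + 1 + 1 + 1 + 1 + 1 + 1 = 7

7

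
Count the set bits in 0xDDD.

9

0xDDD = 110111011101
Count the 1s: 1 + 1 + 1 + 1 + 1 + 1 + 1 + 1 + 1 = 9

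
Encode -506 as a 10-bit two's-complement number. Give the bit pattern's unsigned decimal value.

506 in 10 bits: 0111111010
Invert: 1000000101
Add 1:  1000000110 = 518
(Check: 2^10 - 506 = 1024 - 506 = 518.)

518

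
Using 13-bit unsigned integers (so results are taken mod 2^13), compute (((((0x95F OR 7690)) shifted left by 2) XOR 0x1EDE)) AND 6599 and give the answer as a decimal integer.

0x95F = 0100101011111
7690 = 1111000001010
→ OR → 1111101011111 = 8031
→ shifted left by 2 (mod 2^13) → 1110101111100 = 7548
0x1EDE = 1111011011110
→ XOR → 0001110100010 = 930
6599 = 1100111000111
→ AND → 0000110000010 = 386

386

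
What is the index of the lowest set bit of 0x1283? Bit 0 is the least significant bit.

0x1283 = 1001010000011
Trailing zeros: 0, so the lowest set bit is bit 0 (value 1).

0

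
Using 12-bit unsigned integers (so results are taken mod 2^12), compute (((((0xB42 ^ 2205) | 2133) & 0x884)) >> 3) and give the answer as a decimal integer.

0xB42 = 101101000010
2205 = 100010011101
→ ^ → 001111011111 = 991
2133 = 100001010101
→ | → 101111011111 = 3039
0x884 = 100010000100
→ & → 100010000100 = 2180
→ >> 3 → 000100010000 = 272

272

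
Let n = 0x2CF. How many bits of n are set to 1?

7

0x2CF = 1011001111
Count the 1s: 1 + 1 + 1 + 1 + 1 + 1 + 1 = 7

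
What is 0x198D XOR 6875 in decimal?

0x198D = 1100110001101
6875 = 1101011011011
XOR → 0001101010110 = 854

854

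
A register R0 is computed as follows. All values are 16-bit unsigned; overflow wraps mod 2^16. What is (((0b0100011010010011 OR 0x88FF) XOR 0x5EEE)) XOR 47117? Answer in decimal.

10268

0b0100011010010011 = 0100011010010011
0x88FF = 1000100011111111
→ OR → 1100111011111111 = 52991
0x5EEE = 0101111011101110
→ XOR → 1001000000010001 = 36881
47117 = 1011100000001101
→ XOR → 0010100000011100 = 10268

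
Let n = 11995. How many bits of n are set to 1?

11995 = 10111011011011
Count the 1s: 1 + 1 + 1 + 1 + 1 + 1 + 1 + 1 + 1 + 1 = 10

10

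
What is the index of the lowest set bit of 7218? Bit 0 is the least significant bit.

7218 = 1110000110010
Trailing zeros: 1, so the lowest set bit is bit 1 (value 2).

1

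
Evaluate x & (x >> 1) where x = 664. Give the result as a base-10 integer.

8

x = 1010011000 = 664
x>>1 = 0101001100
AND  = 0000001000 = 8
(x & (x >> 1) has a 1 wherever x has two consecutive 1 bits.)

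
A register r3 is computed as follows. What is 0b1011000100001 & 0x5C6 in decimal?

1024

a = 1011000100001
0x5C6 = 0010111000110
AND → 0010000000000 = 1024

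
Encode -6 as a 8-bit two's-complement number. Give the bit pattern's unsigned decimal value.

6 in 8 bits: 00000110
Invert: 11111001
Add 1:  11111010 = 250
(Check: 2^8 - 6 = 256 - 6 = 250.)

250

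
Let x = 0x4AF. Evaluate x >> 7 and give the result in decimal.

9

0x4AF = 10010101111
shift right by 7 → 00000001001 = 9
(equivalently, floor(1199 / 128))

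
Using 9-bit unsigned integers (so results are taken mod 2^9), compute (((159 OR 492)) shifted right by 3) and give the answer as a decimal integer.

63

159 = 010011111
492 = 111101100
→ OR → 111111111 = 511
→ shifted right by 3 → 000111111 = 63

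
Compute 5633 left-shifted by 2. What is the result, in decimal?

22532

5633 = 001011000000001
shift left by 2 → 101100000000100 = 22532
(equivalently, 5633 × 2^2 = 5633 × 4)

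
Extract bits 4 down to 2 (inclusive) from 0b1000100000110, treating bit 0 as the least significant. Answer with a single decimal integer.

1

v = 1000100000110
Shift right by 2: 10001000001
Mask low 3 bits: 001 = 1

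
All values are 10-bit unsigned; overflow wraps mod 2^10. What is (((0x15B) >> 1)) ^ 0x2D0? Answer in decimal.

637

0x15B = 0101011011
→ >> 1 → 0010101101 = 173
0x2D0 = 1011010000
→ ^ → 1001111101 = 637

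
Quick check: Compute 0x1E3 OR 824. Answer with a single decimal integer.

1019

0x1E3 = 0111100011
824 = 1100111000
 OR → 1111111011 = 1019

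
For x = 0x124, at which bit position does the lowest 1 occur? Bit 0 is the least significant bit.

0x124 = 100100100
Trailing zeros: 2, so the lowest set bit is bit 2 (value 4).

2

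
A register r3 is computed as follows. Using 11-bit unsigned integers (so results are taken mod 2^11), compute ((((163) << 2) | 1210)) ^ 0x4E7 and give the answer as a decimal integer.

163 = 00010100011
→ << 2 (mod 2^11) → 01010001100 = 652
1210 = 10010111010
→ | → 11010111110 = 1726
0x4E7 = 10011100111
→ ^ → 01001011001 = 601

601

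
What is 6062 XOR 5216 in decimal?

974

6062 = 1011110101110
5216 = 1010001100000
XOR → 0001111001110 = 974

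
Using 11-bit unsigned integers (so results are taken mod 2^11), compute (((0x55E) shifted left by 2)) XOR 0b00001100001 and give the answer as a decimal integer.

1305

0x55E = 10101011110
→ shifted left by 2 (mod 2^11) → 10101111000 = 1400
0b00001100001 = 00001100001
→ XOR → 10100011001 = 1305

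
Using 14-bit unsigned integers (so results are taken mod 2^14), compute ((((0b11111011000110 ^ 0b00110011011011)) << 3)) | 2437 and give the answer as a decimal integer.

6637

0b11111011000110 = 11111011000110
0b00110011011011 = 00110011011011
→ ^ → 11001000011101 = 12829
→ << 3 (mod 2^14) → 01000011101000 = 4328
2437 = 00100110000101
→ | → 01100111101101 = 6637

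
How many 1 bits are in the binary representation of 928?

4

928 = 1110100000
Count the 1s: 1 + 1 + 1 + 1 = 4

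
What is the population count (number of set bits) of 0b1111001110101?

9

n = 1111001110101
Count the 1s: 1 + 1 + 1 + 1 + 1 + 1 + 1 + 1 + 1 = 9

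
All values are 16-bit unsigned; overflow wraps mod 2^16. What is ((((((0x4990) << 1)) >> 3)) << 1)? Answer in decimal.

9416

0x4990 = 0100100110010000
→ << 1 (mod 2^16) → 1001001100100000 = 37664
→ >> 3 → 0001001001100100 = 4708
→ << 1 (mod 2^16) → 0010010011001000 = 9416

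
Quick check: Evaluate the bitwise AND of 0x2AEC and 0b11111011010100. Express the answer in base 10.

10948

0x2AEC = 10101011101100
b = 11111011010100
AND → 10101011000100 = 10948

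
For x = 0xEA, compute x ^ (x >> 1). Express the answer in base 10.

x = 11101010 = 234
x>>1 = 01110101
XOR  = 10011111 = 159
(x ^ (x >> 1) gives the standard binary-reflected Gray code of x.)

159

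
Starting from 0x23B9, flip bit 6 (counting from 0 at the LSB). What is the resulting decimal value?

9209

x = 010001110111001
bit 6 is currently 0; toggle it via x ^ (1 << 6) = x ^ 64
→ 010001111111001 = 9209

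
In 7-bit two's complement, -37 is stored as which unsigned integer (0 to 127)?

91

37 in 7 bits: 0100101
Invert: 1011010
Add 1:  1011011 = 91
(Check: 2^7 - 37 = 128 - 37 = 91.)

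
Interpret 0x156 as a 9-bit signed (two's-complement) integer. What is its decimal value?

-170

pattern = 101010110 (MSB is 1 ⇒ negative)
Invert: 010101001, add 1 → 010101010 = 170, so the value is -170.
(Equivalently: 342 - 2^9 = 342 - 512 = -170.)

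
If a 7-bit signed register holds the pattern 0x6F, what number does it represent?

-17

pattern = 1101111 (MSB is 1 ⇒ negative)
Invert: 0010000, add 1 → 0010001 = 17, so the value is -17.
(Equivalently: 111 - 2^7 = 111 - 128 = -17.)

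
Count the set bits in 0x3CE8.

0x3CE8 = 11110011101000
Count the 1s: 1 + 1 + 1 + 1 + 1 + 1 + 1 + 1 = 8

8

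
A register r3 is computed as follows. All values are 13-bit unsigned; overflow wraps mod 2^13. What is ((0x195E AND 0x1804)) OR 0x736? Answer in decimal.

7990

0x195E = 1100101011110
0x1804 = 1100000000100
→ AND → 1100000000100 = 6148
0x736 = 0011100110110
→ OR → 1111100110110 = 7990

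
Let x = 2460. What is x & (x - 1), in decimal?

x = 100110011100 = 2460
x - 1 = 100110011011
AND   = 100110011000 = 2456
(x & (x - 1) clears the lowest set bit of x.)

2456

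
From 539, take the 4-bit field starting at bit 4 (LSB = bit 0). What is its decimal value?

1

v = 1000011011
Shift right by 4: 100001
Mask low 4 bits: 0001 = 1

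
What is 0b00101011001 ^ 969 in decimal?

656

a = 0101011001
969 = 1111001001
XOR → 1010010000 = 656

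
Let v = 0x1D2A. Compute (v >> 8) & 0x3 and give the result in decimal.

1

v = 1110100101010
Shift right by 8: 11101
Mask low 2 bits: 01 = 1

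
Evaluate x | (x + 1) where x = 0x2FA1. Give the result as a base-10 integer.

12195

x = 10111110100001 = 12193
x + 1 = 10111110100010
OR    = 10111110100011 = 12195
(x | (x + 1) sets the lowest cleared bit.)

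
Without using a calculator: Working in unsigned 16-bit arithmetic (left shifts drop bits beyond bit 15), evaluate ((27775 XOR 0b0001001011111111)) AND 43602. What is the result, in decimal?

10752

27775 = 0110110001111111
0b0001001011111111 = 0001001011111111
→ XOR → 0111111010000000 = 32384
43602 = 1010101001010010
→ AND → 0010101000000000 = 10752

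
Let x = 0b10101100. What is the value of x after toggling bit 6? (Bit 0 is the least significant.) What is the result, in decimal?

236

x = 10101100
bit 6 is currently 0; toggle it via x ^ (1 << 6) = x ^ 64
→ 11101100 = 236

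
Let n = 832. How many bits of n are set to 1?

3

832 = 1101000000
Count the 1s: 1 + 1 + 1 = 3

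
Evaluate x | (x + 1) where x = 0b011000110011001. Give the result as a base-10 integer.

x = 11000110011001 = 12697
x + 1 = 11000110011010
OR    = 11000110011011 = 12699
(x | (x + 1) sets the lowest cleared bit.)

12699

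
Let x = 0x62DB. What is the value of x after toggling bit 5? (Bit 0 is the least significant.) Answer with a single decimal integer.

25339

x = 0110001011011011
bit 5 is currently 0; toggle it via x ^ (1 << 5) = x ^ 32
→ 0110001011111011 = 25339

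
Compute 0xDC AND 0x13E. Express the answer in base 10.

0xDC = 011011100
0x13E = 100111110
AND → 000011100 = 28

28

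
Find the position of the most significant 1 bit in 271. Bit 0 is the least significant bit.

271 = 100001111
The topmost 1 is at position 8 (since 2^8 = 256 ≤ 271 < 512).

8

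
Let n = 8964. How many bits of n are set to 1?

8964 = 10001100000100
Count the 1s: 1 + 1 + 1 + 1 = 4

4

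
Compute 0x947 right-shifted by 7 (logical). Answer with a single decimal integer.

18

0x947 = 100101000111
shift right by 7 → 000000010010 = 18
(equivalently, floor(2375 / 128))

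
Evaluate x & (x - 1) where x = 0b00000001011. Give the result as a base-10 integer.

x = 1011 = 11
x - 1 = 1010
AND   = 1010 = 10
(x & (x - 1) clears the lowest set bit of x.)

10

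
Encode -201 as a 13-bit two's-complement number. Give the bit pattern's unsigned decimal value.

201 in 13 bits: 0000011001001
Invert: 1111100110110
Add 1:  1111100110111 = 7991
(Check: 2^13 - 201 = 8192 - 201 = 7991.)

7991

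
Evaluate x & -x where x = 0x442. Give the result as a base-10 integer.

2

x = 10001000010 = 1090
-x (two's complement) = …01110111110
AND   = 00000000010 = 2
(x & -x isolates the lowest set bit of x.)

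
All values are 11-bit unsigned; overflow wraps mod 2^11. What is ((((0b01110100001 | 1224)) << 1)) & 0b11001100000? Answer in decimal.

0b01110100001 = 01110100001
1224 = 10011001000
→ | → 11111101001 = 2025
→ << 1 (mod 2^11) → 11111010010 = 2002
0b11001100000 = 11001100000
→ & → 11001000000 = 1600

1600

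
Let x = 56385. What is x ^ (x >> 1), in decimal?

45665

x = 1101110001000001 = 56385
x>>1 = 0110111000100000
XOR  = 1011001001100001 = 45665
(x ^ (x >> 1) gives the standard binary-reflected Gray code of x.)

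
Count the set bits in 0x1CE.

6

0x1CE = 111001110
Count the 1s: 1 + 1 + 1 + 1 + 1 + 1 = 6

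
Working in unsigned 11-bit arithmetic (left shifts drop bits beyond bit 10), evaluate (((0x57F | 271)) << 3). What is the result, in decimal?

1016

0x57F = 10101111111
271 = 00100001111
→ | → 10101111111 = 1407
→ << 3 (mod 2^11) → 01111111000 = 1016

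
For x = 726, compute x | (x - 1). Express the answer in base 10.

727

x = 1011010110 = 726
x - 1 = 1011010101
OR    = 1011010111 = 727
(x | (x - 1) sets all bits below the lowest set bit.)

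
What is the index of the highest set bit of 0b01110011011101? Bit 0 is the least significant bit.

12

0b01110011011101 = 1110011011101
The topmost 1 is at position 12 (since 2^12 = 4096 ≤ 7389 < 8192).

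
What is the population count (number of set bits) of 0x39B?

0x39B = 1110011011
Count the 1s: 1 + 1 + 1 + 1 + 1 + 1 + 1 = 7

7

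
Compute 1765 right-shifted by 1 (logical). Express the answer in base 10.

1765 = 11011100101
shift right by 1 → 01101110010 = 882
(equivalently, floor(1765 / 2))

882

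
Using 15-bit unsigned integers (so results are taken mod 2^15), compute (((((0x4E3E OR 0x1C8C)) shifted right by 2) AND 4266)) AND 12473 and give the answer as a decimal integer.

4264

0x4E3E = 100111000111110
0x1C8C = 001110010001100
→ OR → 101111010111110 = 24254
→ shifted right by 2 → 001011110101111 = 6063
4266 = 001000010101010
→ AND → 001000010101010 = 4266
12473 = 011000010111001
→ AND → 001000010101000 = 4264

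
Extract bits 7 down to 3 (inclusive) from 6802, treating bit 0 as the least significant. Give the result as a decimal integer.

18

v = 001101010010010
Shift right by 3: 001101010010
Mask low 5 bits: 10010 = 18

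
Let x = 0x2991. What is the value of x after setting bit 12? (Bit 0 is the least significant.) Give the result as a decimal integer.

x = 10100110010001
bit 12 is currently 0; set it via x | (1 << 12) = x | 4096
→ 11100110010001 = 14737

14737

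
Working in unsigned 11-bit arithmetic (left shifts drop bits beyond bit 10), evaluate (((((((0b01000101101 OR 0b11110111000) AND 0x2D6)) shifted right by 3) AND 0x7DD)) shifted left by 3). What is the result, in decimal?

640

0b01000101101 = 01000101101
0b11110111000 = 11110111000
→ OR → 11110111101 = 1981
0x2D6 = 01011010110
→ AND → 01010010100 = 660
→ shifted right by 3 → 00001010010 = 82
0x7DD = 11111011101
→ AND → 00001010000 = 80
→ shifted left by 3 (mod 2^11) → 01010000000 = 640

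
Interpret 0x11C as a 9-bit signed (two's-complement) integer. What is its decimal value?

pattern = 100011100 (MSB is 1 ⇒ negative)
Invert: 011100011, add 1 → 011100100 = 228, so the value is -228.
(Equivalently: 284 - 2^9 = 284 - 512 = -228.)

-228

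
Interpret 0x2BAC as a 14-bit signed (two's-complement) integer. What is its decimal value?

pattern = 10101110101100 (MSB is 1 ⇒ negative)
Invert: 01010001010011, add 1 → 01010001010100 = 5204, so the value is -5204.
(Equivalently: 11180 - 2^14 = 11180 - 16384 = -5204.)

-5204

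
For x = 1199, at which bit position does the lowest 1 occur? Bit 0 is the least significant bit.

1199 = 10010101111
Trailing zeros: 0, so the lowest set bit is bit 0 (value 1).

0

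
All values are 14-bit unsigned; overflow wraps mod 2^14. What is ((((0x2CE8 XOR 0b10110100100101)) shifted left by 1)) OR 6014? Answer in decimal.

0x2CE8 = 10110011101000
0b10110100100101 = 10110100100101
→ XOR → 00000111001101 = 461
→ shifted left by 1 (mod 2^14) → 00001110011010 = 922
6014 = 01011101111110
→ OR → 01011111111110 = 6142

6142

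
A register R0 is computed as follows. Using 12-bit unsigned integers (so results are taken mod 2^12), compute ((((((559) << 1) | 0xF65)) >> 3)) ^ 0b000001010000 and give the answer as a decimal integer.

447

559 = 001000101111
→ << 1 (mod 2^12) → 010001011110 = 1118
0xF65 = 111101100101
→ | → 111101111111 = 3967
→ >> 3 → 000111101111 = 495
0b000001010000 = 000001010000
→ ^ → 000110111111 = 447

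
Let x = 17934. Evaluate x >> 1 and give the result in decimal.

17934 = 100011000001110
shift right by 1 → 010001100000111 = 8967
(equivalently, floor(17934 / 2))

8967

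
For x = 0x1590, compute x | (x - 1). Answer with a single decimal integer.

5535

x = 1010110010000 = 5520
x - 1 = 1010110001111
OR    = 1010110011111 = 5535
(x | (x - 1) sets all bits below the lowest set bit.)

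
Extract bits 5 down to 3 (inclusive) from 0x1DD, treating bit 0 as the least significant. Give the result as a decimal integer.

v = 00111011101
Shift right by 3: 00111011
Mask low 3 bits: 011 = 3

3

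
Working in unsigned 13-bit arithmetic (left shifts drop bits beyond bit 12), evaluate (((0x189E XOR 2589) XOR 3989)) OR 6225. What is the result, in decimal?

7511

0x189E = 1100010011110
2589 = 0101000011101
→ XOR → 1001010000011 = 4739
3989 = 0111110010101
→ XOR → 1110100010110 = 7446
6225 = 1100001010001
→ OR → 1110101010111 = 7511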